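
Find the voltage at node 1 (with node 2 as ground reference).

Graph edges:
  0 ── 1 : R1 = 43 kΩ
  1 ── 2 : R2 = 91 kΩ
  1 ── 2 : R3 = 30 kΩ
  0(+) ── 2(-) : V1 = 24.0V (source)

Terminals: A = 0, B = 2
Nodal analysis, taking node 2 as the 0 V reference.
Source V1 fixes V_0 = 24 V.
KCL at each unknown node (sum of currents leaving = 0; resistances in Ω):
  Node 1: (V_1 - 24)/43000 + (V_1 - 0)/91000 + (V_1 - 0)/30000 = 0
Collecting terms: 0.00006758 × V_1 = 0.0005581  =>  V_1 = 8.259 V
The requested potential is V_1 = 8.259 V.

Final answer: V_1 = 8.259 V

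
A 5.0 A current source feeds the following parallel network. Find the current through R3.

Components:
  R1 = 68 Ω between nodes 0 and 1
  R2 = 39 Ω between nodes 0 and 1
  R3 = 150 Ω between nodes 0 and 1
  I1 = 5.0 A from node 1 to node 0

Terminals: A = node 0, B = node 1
All resistors sit directly between nodes 0 and 1, so they are in parallel and share one voltage V; the full source current 5 A splits among them.
1/R_par = 1/68 + 1/39 + 1/150 = 0.04701 S  =>  R_par = 21.27 Ω
V = I × R_par = 5 × 21.27 = 106.4 V
I_R3 = V/R3 = 106.4/150 = 0.709 A

Final answer: 0.709 A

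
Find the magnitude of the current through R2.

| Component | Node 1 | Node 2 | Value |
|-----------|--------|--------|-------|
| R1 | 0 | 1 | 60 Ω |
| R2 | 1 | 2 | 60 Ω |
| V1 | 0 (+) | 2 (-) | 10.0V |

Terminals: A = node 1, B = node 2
Nodal analysis, taking node 2 as the 0 V reference.
Source V1 fixes V_0 = 10 V.
KCL at each unknown node (sum of currents leaving = 0; resistances in Ω):
  Node 1: (V_1 - 10)/60 + (V_1 - 0)/60 = 0
Collecting terms: 0.03333 × V_1 = 0.1667  =>  V_1 = 5 V
I_R2 = (V_1 - V_2)/R2 = (5 - 0)/60 = 0.08333 A
|I_R2| = 0.08333 A

Final answer: |I_R2| = 0.08333 A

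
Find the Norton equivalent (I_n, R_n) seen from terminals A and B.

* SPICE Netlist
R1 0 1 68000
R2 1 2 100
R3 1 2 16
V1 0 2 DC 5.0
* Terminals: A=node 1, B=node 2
Find the Thévenin equivalent first; then I_n = V_th/R_th and R_n = R_th.
Step 1 — V_th is the open-circuit voltage V_A - V_B (nothing connected across the terminals).
Nodal analysis, taking node 2 as the 0 V reference.
Source V1 fixes V_0 = 5 V.
KCL at each unknown node (sum of currents leaving = 0; resistances in Ω):
  Node 1: (V_1 - 5)/68000 + (V_1 - 0)/100 + (V_1 - 0)/16 = 0
Collecting terms: 0.07251 × V_1 = 0.00007353  =>  V_1 = 0.001014 V
V_th = V_1 - V_2 = 0.001014 - 0 = 0.001014 V
Step 2 — R_th: zero the source — replace V1 by a short circuit (node 2 merges into node 0) — and find the resistance seen between A (node 1) and B (node 0).
Reduce the network between node 1 (A) and node 0 (B) by series/parallel combination:
  Rp1 = R1 ‖ R2 ‖ R3 (parallel, all between nodes 0 and 1) = 1/(1/68000 + 1/100 + 1/16) = 13.79 Ω
R_th = 13.79 Ω
I_n = V_th/R_th = 0.001014/13.79 = 0.00007353 A, and R_n = R_th = 13.79 Ω

Final answer: I_n = 7.353e-05 A, R_n = 13.79 Ω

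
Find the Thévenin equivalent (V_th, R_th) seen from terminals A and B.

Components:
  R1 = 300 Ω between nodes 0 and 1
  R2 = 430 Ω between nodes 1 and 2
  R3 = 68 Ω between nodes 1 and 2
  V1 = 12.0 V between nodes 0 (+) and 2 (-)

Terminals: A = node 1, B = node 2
Step 1 — V_th is the open-circuit voltage V_A - V_B (nothing connected across the terminals).
Nodal analysis, taking node 2 as the 0 V reference.
Source V1 fixes V_0 = 12 V.
KCL at each unknown node (sum of currents leaving = 0; resistances in Ω):
  Node 1: (V_1 - 12)/300 + (V_1 - 0)/430 + (V_1 - 0)/68 = 0
Collecting terms: 0.02036 × V_1 = 0.04  =>  V_1 = 1.964 V
V_th = V_1 - V_2 = 1.964 - 0 = 1.964 V
Step 2 — R_th: zero the source — replace V1 by a short circuit (node 2 merges into node 0) — and find the resistance seen between A (node 1) and B (node 0).
Reduce the network between node 1 (A) and node 0 (B) by series/parallel combination:
  Rp1 = R1 ‖ R2 ‖ R3 (parallel, all between nodes 0 and 1) = 1/(1/300 + 1/430 + 1/68) = 49.1 Ω
R_th = 49.1 Ω

Final answer: V_th = 1.964 V, R_th = 49.1 Ω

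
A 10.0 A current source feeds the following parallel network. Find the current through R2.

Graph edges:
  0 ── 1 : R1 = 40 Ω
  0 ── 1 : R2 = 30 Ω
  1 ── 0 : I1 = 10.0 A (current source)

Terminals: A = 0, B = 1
All resistors sit directly between nodes 0 and 1, so they are in parallel and share one voltage V; the full source current 10 A splits among them.
1/R_par = 1/40 + 1/30 = 0.05833 S  =>  R_par = 17.14 Ω
V = I × R_par = 10 × 17.14 = 171.4 V
I_R2 = V/R2 = 171.4/30 = 5.714 A

Final answer: 5.714 A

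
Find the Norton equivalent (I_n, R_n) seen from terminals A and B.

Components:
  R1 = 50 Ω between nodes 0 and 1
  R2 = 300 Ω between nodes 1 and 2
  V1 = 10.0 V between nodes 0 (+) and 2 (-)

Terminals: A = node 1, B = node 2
Find the Thévenin equivalent first; then I_n = V_th/R_th and R_n = R_th.
Step 1 — V_th is the open-circuit voltage V_A - V_B (nothing connected across the terminals).
Nodal analysis, taking node 2 as the 0 V reference.
Source V1 fixes V_0 = 10 V.
KCL at each unknown node (sum of currents leaving = 0; resistances in Ω):
  Node 1: (V_1 - 10)/50 + (V_1 - 0)/300 = 0
Collecting terms: 0.02333 × V_1 = 0.2  =>  V_1 = 8.571 V
V_th = V_1 - V_2 = 8.571 - 0 = 8.571 V
Step 2 — R_th: zero the source — replace V1 by a short circuit (node 2 merges into node 0) — and find the resistance seen between A (node 1) and B (node 0).
Reduce the network between node 1 (A) and node 0 (B) by series/parallel combination:
  Rp1 = R1 ‖ R2 (parallel, both between nodes 0 and 1) = 1/(1/50 + 1/300) = 42.86 Ω
R_th = 42.86 Ω
I_n = V_th/R_th = 8.571/42.86 = 0.2 A, and R_n = R_th = 42.86 Ω

Final answer: I_n = 0.2 A, R_n = 42.86 Ω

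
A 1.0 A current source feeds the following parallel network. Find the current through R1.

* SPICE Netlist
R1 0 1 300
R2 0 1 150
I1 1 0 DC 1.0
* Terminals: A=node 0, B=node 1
All resistors sit directly between nodes 0 and 1, so they are in parallel and share one voltage V; the full source current 1 A splits among them.
1/R_par = 1/300 + 1/150 = 0.01 S  =>  R_par = 100 Ω
V = I × R_par = 1 × 100 = 100 V
I_R1 = V/R1 = 100/300 = 0.3333 A

Final answer: 0.3333 A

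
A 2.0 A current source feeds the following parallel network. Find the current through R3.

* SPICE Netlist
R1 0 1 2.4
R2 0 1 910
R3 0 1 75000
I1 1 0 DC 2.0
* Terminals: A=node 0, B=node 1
All resistors sit directly between nodes 0 and 1, so they are in parallel and share one voltage V; the full source current 2 A splits among them.
1/R_par = 1/2.4 + 1/910 + 1/75000 = 0.4178 S  =>  R_par = 2.394 Ω
V = I × R_par = 2 × 2.394 = 4.787 V
I_R3 = V/R3 = 4.787/75000 = 0.00006383 A

Final answer: 6.383e-05 A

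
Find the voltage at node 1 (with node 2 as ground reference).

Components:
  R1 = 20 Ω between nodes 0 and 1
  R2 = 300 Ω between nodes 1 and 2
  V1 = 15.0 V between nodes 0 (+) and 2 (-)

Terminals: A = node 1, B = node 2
Nodal analysis, taking node 2 as the 0 V reference.
Source V1 fixes V_0 = 15 V.
KCL at each unknown node (sum of currents leaving = 0; resistances in Ω):
  Node 1: (V_1 - 15)/20 + (V_1 - 0)/300 = 0
Collecting terms: 0.05333 × V_1 = 0.75  =>  V_1 = 14.06 V
The requested potential is V_1 = 14.06 V.

Final answer: V_1 = 14.06 V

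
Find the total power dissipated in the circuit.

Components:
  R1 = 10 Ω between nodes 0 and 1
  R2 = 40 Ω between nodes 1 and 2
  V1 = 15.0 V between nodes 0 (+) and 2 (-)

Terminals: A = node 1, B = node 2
Nodal analysis, taking node 2 as the 0 V reference.
Source V1 fixes V_0 = 15 V.
KCL at each unknown node (sum of currents leaving = 0; resistances in Ω):
  Node 1: (V_1 - 15)/10 + (V_1 - 0)/40 = 0
Collecting terms: 0.125 × V_1 = 1.5  =>  V_1 = 12 V
Power in each resistor, P = (ΔV)²/R:
  P_R1 = (15 - 12)²/10 = 0.9 W
  P_R2 = (12 - 0)²/40 = 3.6 W
P_total = P_R1 + P_R2 = 4.5 W

Final answer: 4.5 W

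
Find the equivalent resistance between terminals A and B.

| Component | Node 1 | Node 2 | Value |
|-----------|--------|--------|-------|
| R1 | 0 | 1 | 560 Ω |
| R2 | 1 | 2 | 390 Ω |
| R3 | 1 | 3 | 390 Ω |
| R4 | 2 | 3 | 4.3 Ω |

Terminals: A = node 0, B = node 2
Reduce the network between node 0 (A) and node 2 (B) by series/parallel combination:
  Rs1 = R3 + R4 (series, joined only at node 3) = 390 + 4.3 = 394.3 Ω
  Rp1 = R2 ‖ Rs1 (parallel, both between nodes 1 and 2) = 1/(1/390 + 1/394.3) = 196.1 Ω
  Rs2 = R1 + Rp1 (series, joined only at node 1) = 560 + 196.1 = 756.1 Ω
R_eq = 756.1 Ω

Final answer: 756.1 Ω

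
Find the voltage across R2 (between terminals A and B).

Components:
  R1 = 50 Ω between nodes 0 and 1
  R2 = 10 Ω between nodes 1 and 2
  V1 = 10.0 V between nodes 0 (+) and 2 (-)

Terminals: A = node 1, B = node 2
R1 and R2 are in series across V1 (node 0 → node 1 → node 2), and the output A–B is taken across R2, so this is a voltage divider.
Series current: I = V1/(R1 + R2) = 10/(50 + 10) = 10/60 = 0.1667 A
V_R2 = I × R2 = V1 × R2/(R1 + R2) = 10 × 10/60 = 1.667 V

Final answer: 1.667 V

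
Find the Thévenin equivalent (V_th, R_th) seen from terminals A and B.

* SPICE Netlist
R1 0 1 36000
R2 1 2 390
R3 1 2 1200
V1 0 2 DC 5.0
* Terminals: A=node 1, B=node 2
Step 1 — V_th is the open-circuit voltage V_A - V_B (nothing connected across the terminals).
Nodal analysis, taking node 2 as the 0 V reference.
Source V1 fixes V_0 = 5 V.
KCL at each unknown node (sum of currents leaving = 0; resistances in Ω):
  Node 1: (V_1 - 5)/36000 + (V_1 - 0)/390 + (V_1 - 0)/1200 = 0
Collecting terms: 0.003425 × V_1 = 0.0001389  =>  V_1 = 0.04055 V
V_th = V_1 - V_2 = 0.04055 - 0 = 0.04055 V
Step 2 — R_th: zero the source — replace V1 by a short circuit (node 2 merges into node 0) — and find the resistance seen between A (node 1) and B (node 0).
Reduce the network between node 1 (A) and node 0 (B) by series/parallel combination:
  Rp1 = R1 ‖ R2 ‖ R3 (parallel, all between nodes 0 and 1) = 1/(1/36000 + 1/390 + 1/1200) = 292 Ω
R_th = 292 Ω

Final answer: V_th = 0.04055 V, R_th = 292 Ω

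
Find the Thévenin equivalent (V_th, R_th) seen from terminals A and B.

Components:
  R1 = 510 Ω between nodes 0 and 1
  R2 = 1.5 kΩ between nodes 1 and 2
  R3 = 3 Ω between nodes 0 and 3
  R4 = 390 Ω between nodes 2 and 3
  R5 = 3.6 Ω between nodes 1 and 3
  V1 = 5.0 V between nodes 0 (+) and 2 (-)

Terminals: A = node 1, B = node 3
Step 1 — V_th is the open-circuit voltage V_A - V_B (nothing connected across the terminals).
Nodal analysis, taking node 2 as the 0 V reference.
Source V1 fixes V_0 = 5 V.
KCL at each unknown node (sum of currents leaving = 0; resistances in Ω):
  Node 1: (V_1 - 5)/510 + (V_1 - 0)/1500 + (V_1 - V_3)/3.6 = 0
  Node 3: (V_3 - 5)/3 + (V_3 - 0)/390 + (V_3 - V_1)/3.6 = 0
Collecting terms (coefficients in siemens):
  0.2804·V_1 - 0.2778·V_3 = 0.009804
  0.6137·V_3 - 0.2778·V_1 = 1.667
Determinant D = (0.2804)(0.6137) - (-0.2778)(-0.2778) = 0.09492
V_1 = [(0.009804)(0.6137) - (-0.2778)(1.667)]/D = 4.941 V
V_3 = [(0.2804)(1.667) - (0.009804)(-0.2778)]/D = 4.952 V
V_th = V_1 - V_3 = 4.941 - 4.952 = -0.01144 V
Step 2 — R_th: zero the source — replace V1 by a short circuit (node 2 merges into node 0) — and find the resistance seen between A (node 1) and B (node 3).
Reduce the network between node 1 (A) and node 3 (B) by series/parallel combination:
  Rp1 = R1 ‖ R2 (parallel, both between nodes 0 and 1) = 1/(1/510 + 1/1500) = 380.6 Ω
  Rp2 = R3 ‖ R4 (parallel, both between nodes 0 and 3) = 1/(1/3 + 1/390) = 2.977 Ω
  Rs1 = Rp1 + Rp2 (series, joined only at node 0) = 380.6 + 2.977 = 383.6 Ω
  Rp3 = R5 ‖ Rs1 (parallel, both between nodes 1 and 3) = 1/(1/3.6 + 1/383.6) = 3.567 Ω
R_th = 3.567 Ω

Final answer: V_th = -0.01144 V, R_th = 3.567 Ω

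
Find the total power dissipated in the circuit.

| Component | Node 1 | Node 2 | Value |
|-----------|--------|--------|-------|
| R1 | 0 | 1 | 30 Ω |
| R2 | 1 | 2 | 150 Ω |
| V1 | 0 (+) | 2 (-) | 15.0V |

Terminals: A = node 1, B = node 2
Nodal analysis, taking node 2 as the 0 V reference.
Source V1 fixes V_0 = 15 V.
KCL at each unknown node (sum of currents leaving = 0; resistances in Ω):
  Node 1: (V_1 - 15)/30 + (V_1 - 0)/150 = 0
Collecting terms: 0.04 × V_1 = 0.5  =>  V_1 = 12.5 V
Power in each resistor, P = (ΔV)²/R:
  P_R1 = (15 - 12.5)²/30 = 0.2083 W
  P_R2 = (12.5 - 0)²/150 = 1.042 W
P_total = P_R1 + P_R2 = 1.25 W

Final answer: 1.25 W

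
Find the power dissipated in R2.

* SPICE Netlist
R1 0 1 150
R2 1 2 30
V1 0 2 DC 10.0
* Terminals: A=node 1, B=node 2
Nodal analysis, taking node 2 as the 0 V reference.
Source V1 fixes V_0 = 10 V.
KCL at each unknown node (sum of currents leaving = 0; resistances in Ω):
  Node 1: (V_1 - 10)/150 + (V_1 - 0)/30 = 0
Collecting terms: 0.04 × V_1 = 0.06667  =>  V_1 = 1.667 V
I_R2 = (V_1 - V_2)/R2 = (1.667 - 0)/30 = 0.05556 A
P_R2 = I_R2² × R2 = (0.05556)² × 30 = 0.09259 W

Final answer: 0.09259 W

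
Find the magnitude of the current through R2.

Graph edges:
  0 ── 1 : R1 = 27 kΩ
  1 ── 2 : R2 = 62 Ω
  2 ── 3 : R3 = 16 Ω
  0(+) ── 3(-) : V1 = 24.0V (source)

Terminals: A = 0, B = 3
Nodal analysis, taking node 3 as the 0 V reference.
Source V1 fixes V_0 = 24 V.
KCL at each unknown node (sum of currents leaving = 0; resistances in Ω):
  Node 1: (V_1 - 24)/27000 + (V_1 - V_2)/62 = 0
  Node 2: (V_2 - V_1)/62 + (V_2 - 0)/16 = 0
Collecting terms (coefficients in siemens):
  0.01617·V_1 - 0.01613·V_2 = 0.0008889
  0.07863·V_2 - 0.01613·V_1 = 0
Determinant D = (0.01617)(0.07863) - (-0.01613)(-0.01613) = 0.001011
V_1 = [(0.0008889)(0.07863) - (-0.01613)(0)]/D = 0.06913 V
V_2 = [(0.01617)(0) - (0.0008889)(-0.01613)]/D = 0.01418 V
I_R2 = (V_1 - V_2)/R2 = (0.06913 - 0.01418)/62 = 0.0008863 A
|I_R2| = 0.0008863 A

Final answer: |I_R2| = 0.0008863 A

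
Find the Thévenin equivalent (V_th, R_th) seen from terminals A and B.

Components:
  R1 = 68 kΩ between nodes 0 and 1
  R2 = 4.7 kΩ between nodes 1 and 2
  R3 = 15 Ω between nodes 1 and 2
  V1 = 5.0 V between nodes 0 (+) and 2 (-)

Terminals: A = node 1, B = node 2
Step 1 — V_th is the open-circuit voltage V_A - V_B (nothing connected across the terminals).
Nodal analysis, taking node 2 as the 0 V reference.
Source V1 fixes V_0 = 5 V.
KCL at each unknown node (sum of currents leaving = 0; resistances in Ω):
  Node 1: (V_1 - 5)/68000 + (V_1 - 0)/4700 + (V_1 - 0)/15 = 0
Collecting terms: 0.06689 × V_1 = 0.00007353  =>  V_1 = 0.001099 V
V_th = V_1 - V_2 = 0.001099 - 0 = 0.001099 V
Step 2 — R_th: zero the source — replace V1 by a short circuit (node 2 merges into node 0) — and find the resistance seen between A (node 1) and B (node 0).
Reduce the network between node 1 (A) and node 0 (B) by series/parallel combination:
  Rp1 = R1 ‖ R2 ‖ R3 (parallel, all between nodes 0 and 1) = 1/(1/68000 + 1/4700 + 1/15) = 14.95 Ω
R_th = 14.95 Ω

Final answer: V_th = 0.001099 V, R_th = 14.95 Ω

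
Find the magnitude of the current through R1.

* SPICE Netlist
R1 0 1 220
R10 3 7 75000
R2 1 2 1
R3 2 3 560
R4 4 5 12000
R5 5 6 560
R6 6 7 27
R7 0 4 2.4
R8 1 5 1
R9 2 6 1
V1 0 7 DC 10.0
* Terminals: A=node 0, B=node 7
Nodal analysis, taking node 7 as the 0 V reference.
Source V1 fixes V_0 = 10 V.
KCL at each unknown node (sum of currents leaving = 0; resistances in Ω):
  Node 1: (V_1 - 10)/220 + (V_1 - V_2)/1 + (V_1 - V_5)/1 = 0
  Node 2: (V_2 - V_1)/1 + (V_2 - V_3)/560 + (V_2 - V_6)/1 = 0
  Node 3: (V_3 - V_2)/560 + (V_3 - 0)/75000 = 0
  Node 4: (V_4 - V_5)/12000 + (V_4 - 10)/2.4 = 0
  Node 5: (V_5 - V_4)/12000 + (V_5 - V_6)/560 + (V_5 - V_1)/1 = 0
  Node 6: (V_6 - V_5)/560 + (V_6 - 0)/27 + (V_6 - V_2)/1 = 0
Collecting terms (coefficients in siemens):
  2.005·V_1 - 1·V_2 - 1·V_5 = 0.04545
  2.002·V_2 - 1·V_1 - 0.001786·V_3 - 1·V_6 = 0
  0.001799·V_3 - 0.001786·V_2 = 0
  0.4168·V_4 - 0.00008333·V_5 = 4.167
  1.002·V_5 - 1·V_1 - 0.00008333·V_4 - 0.001786·V_6 = 0
  1.039·V_6 - 1·V_2 - 0.001786·V_5 = 0
Solving these 6 simultaneous equations (Gaussian elimination) gives:
  V_1 = 1.183 V, V_2 = 1.142 V, V_3 = 1.134 V, V_4 = 9.998 V
  V_5 = 1.183 V, V_6 = 1.102 V
I_R1 = (V_0 - V_1)/R1 = (10 - 1.183)/220 = 0.04008 A
|I_R1| = 0.04008 A

Final answer: |I_R1| = 0.04008 A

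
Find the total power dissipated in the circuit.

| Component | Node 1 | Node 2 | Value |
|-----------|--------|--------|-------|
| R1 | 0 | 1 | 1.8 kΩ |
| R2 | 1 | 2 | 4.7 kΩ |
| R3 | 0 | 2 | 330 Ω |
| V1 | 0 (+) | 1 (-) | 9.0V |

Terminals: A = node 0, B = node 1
Nodal analysis, taking node 1 as the 0 V reference.
Source V1 fixes V_0 = 9 V.
KCL at each unknown node (sum of currents leaving = 0; resistances in Ω):
  Node 2: (V_2 - 0)/4700 + (V_2 - 9)/330 = 0
Collecting terms: 0.003243 × V_2 = 0.02727  =>  V_2 = 8.41 V
Power in each resistor, P = (ΔV)²/R:
  P_R1 = (9 - 0)²/1800 = 0.045 W
  P_R2 = (0 - 8.41)²/4700 = 0.01505 W
  P_R3 = (9 - 8.41)²/330 = 0.001056 W
P_total = P_R1 + P_R2 + P_R3 = 0.0611 W

Final answer: 0.0611 W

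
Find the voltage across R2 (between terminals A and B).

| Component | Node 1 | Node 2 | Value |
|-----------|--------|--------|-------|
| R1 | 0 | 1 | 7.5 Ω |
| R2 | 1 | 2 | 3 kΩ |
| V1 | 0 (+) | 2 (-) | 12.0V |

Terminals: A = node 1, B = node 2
R1 and R2 are in series across V1 (node 0 → node 1 → node 2), and the output A–B is taken across R2, so this is a voltage divider.
Series current: I = V1/(R1 + R2) = 12/(7.5 + 3000) = 12/3008 = 0.00399 A
V_R2 = I × R2 = V1 × R2/(R1 + R2) = 12 × 3000/3008 = 11.97 V

Final answer: 11.97 V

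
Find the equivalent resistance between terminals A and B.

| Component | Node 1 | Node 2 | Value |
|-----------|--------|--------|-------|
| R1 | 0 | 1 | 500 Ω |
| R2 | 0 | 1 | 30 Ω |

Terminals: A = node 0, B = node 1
Reduce the network between node 0 (A) and node 1 (B) by series/parallel combination:
  Rp1 = R1 ‖ R2 (parallel, both between nodes 0 and 1) = 1/(1/500 + 1/30) = 28.3 Ω
R_eq = 28.3 Ω

Final answer: 28.3 Ω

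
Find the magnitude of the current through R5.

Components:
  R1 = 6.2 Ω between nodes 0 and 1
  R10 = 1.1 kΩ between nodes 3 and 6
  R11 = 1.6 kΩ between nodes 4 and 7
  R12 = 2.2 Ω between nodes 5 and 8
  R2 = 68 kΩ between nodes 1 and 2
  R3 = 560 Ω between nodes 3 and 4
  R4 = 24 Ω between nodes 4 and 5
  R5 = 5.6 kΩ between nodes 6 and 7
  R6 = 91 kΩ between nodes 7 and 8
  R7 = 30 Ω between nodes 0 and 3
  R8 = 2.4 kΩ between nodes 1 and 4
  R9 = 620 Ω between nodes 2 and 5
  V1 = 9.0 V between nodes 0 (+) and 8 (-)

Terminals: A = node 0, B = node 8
Nodal analysis, taking node 8 as the 0 V reference.
Source V1 fixes V_0 = 9 V.
KCL at each unknown node (sum of currents leaving = 0; resistances in Ω):
  Node 1: (V_1 - 9)/6.2 + (V_1 - V_2)/68000 + (V_1 - V_4)/2400 = 0
  Node 2: (V_2 - V_1)/68000 + (V_2 - V_5)/620 = 0
  Node 3: (V_3 - V_4)/560 + (V_3 - 9)/30 + (V_3 - V_6)/1100 = 0
  Node 4: (V_4 - V_3)/560 + (V_4 - V_5)/24 + (V_4 - V_1)/2400 + (V_4 - V_7)/1600 = 0
  Node 5: (V_5 - V_4)/24 + (V_5 - V_2)/620 + (V_5 - 0)/2.2 = 0
  Node 6: (V_6 - V_7)/5600 + (V_6 - V_3)/1100 = 0
  Node 7: (V_7 - V_6)/5600 + (V_7 - 0)/91000 + (V_7 - V_4)/1600 = 0
Collecting terms (coefficients in siemens):
  0.1617·V_1 - 0.00001471·V_2 - 0.0004167·V_4 = 1.452
  0.001628·V_2 - 0.00001471·V_1 - 0.001613·V_5 = 0
  0.03603·V_3 - 0.001786·V_4 - 0.0009091·V_6 = 0.3
  0.04449·V_4 - 0.0004167·V_1 - 0.001786·V_3 - 0.04167·V_5 - 0.000625·V_7 = 0
  0.4978·V_5 - 0.001613·V_2 - 0.04167·V_4 = 0
  0.001088·V_6 - 0.0009091·V_3 - 0.0001786·V_7 = 0
  0.0008146·V_7 - 0.000625·V_4 - 0.0001786·V_6 = 0
Solving these 7 simultaneous equations (Gaussian elimination) gives:
  V_1 = 8.977 V, V_2 = 0.1225 V, V_3 = 8.54 V, V_4 = 0.4942 V
  V_5 = 0.04176 V, V_6 = 7.469 V, V_7 = 2.017 V
I_R5 = (V_6 - V_7)/R5 = (7.469 - 2.017)/5600 = 0.0009736 A
|I_R5| = 0.0009736 A

Final answer: |I_R5| = 0.0009736 A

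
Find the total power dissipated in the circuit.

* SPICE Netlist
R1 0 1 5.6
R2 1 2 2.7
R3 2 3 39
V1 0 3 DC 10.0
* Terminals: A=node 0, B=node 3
Nodal analysis, taking node 3 as the 0 V reference.
Source V1 fixes V_0 = 10 V.
KCL at each unknown node (sum of currents leaving = 0; resistances in Ω):
  Node 1: (V_1 - 10)/5.6 + (V_1 - V_2)/2.7 = 0
  Node 2: (V_2 - V_1)/2.7 + (V_2 - 0)/39 = 0
Collecting terms (coefficients in siemens):
  0.5489·V_1 - 0.3704·V_2 = 1.786
  0.396·V_2 - 0.3704·V_1 = 0
Determinant D = (0.5489)(0.396) - (-0.3704)(-0.3704) = 0.08021
V_1 = [(1.786)(0.396) - (-0.3704)(0)]/D = 8.816 V
V_2 = [(0.5489)(0) - (1.786)(-0.3704)]/D = 8.245 V
Power in each resistor, P = (ΔV)²/R:
  P_R1 = (10 - 8.816)²/5.6 = 0.2503 W
  P_R2 = (8.816 - 8.245)²/2.7 = 0.1207 W
  P_R3 = (8.245 - 0)²/39 = 1.743 W
P_total = P_R1 + P_R2 + P_R3 = 2.114 W

Final answer: 2.114 W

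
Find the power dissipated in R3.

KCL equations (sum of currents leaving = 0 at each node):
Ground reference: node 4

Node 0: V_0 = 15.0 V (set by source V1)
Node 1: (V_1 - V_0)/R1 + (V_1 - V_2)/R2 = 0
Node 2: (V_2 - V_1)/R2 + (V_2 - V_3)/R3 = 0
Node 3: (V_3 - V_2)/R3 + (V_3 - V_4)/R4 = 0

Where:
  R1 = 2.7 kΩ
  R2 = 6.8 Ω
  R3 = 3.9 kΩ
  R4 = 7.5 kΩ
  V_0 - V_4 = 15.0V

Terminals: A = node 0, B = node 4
Nodal analysis, taking node 4 as the 0 V reference.
Source V1 fixes V_0 = 15 V.
KCL at each unknown node (sum of currents leaving = 0; resistances in Ω):
  Node 1: (V_1 - 15)/2700 + (V_1 - V_2)/6.8 = 0
  Node 2: (V_2 - V_1)/6.8 + (V_2 - V_3)/3900 = 0
  Node 3: (V_3 - V_2)/3900 + (V_3 - 0)/7500 = 0
Collecting terms (coefficients in siemens):
  0.1474·V_1 - 0.1471·V_2 = 0.005556
  0.1473·V_2 - 0.1471·V_1 - 0.0002564·V_3 = 0
  0.0003897·V_3 - 0.0002564·V_2 = 0
Solving these 3 simultaneous equations (Gaussian elimination) gives:
  V_1 = 12.13 V, V_2 = 12.12 V, V_3 = 7.975 V
I_R3 = (V_2 - V_3)/R3 = (12.12 - 7.975)/3900 = 0.001063 A
P_R3 = I_R3² × R3 = (0.001063)² × 3900 = 0.00441 W

Final answer: 0.00441 W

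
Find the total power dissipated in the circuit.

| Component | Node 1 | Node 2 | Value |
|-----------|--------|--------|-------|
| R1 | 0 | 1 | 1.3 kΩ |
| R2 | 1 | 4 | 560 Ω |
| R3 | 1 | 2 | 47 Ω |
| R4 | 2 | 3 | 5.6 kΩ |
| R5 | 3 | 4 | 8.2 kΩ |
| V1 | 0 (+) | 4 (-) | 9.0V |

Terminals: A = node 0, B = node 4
Nodal analysis, taking node 4 as the 0 V reference.
Source V1 fixes V_0 = 9 V.
KCL at each unknown node (sum of currents leaving = 0; resistances in Ω):
  Node 1: (V_1 - 9)/1300 + (V_1 - 0)/560 + (V_1 - V_2)/47 = 0
  Node 2: (V_2 - V_1)/47 + (V_2 - V_3)/5600 = 0
  Node 3: (V_3 - V_2)/5600 + (V_3 - 0)/8200 = 0
Collecting terms (coefficients in siemens):
  0.02383·V_1 - 0.02128·V_2 = 0.006923
  0.02146·V_2 - 0.02128·V_1 - 0.0001786·V_3 = 0
  0.0003005·V_3 - 0.0001786·V_2 = 0
Solving these 3 simultaneous equations (Gaussian elimination) gives:
  V_1 = 2.635 V, V_2 = 2.626 V, V_3 = 1.561 V
Power in each resistor, P = (ΔV)²/R:
  P_R1 = (9 - 2.635)²/1300 = 0.03116 W
  P_R2 = (2.635 - 0)²/560 = 0.0124 W
  P_R3 = (2.635 - 2.626)²/47 = 0.000001702 W
  P_R4 = (2.626 - 1.561)²/5600 = 0.0002028 W
  P_R5 = (1.561 - 0)²/8200 = 0.000297 W
P_total = P_R1 + P_R2 + P_R3 + P_R4 + P_R5 = 0.04406 W

Final answer: 0.04406 W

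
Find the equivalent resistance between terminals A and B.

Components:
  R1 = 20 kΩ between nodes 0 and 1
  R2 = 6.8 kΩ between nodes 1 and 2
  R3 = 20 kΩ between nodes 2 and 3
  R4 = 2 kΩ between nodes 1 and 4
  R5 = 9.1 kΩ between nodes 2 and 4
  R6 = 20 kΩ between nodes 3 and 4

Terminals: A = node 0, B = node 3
The network is not a plain series/parallel combination. Inject a 1 A test current into terminal A (node 0) and return it from terminal B (node 3); then R_eq = V_A / (1 A).
Nodal analysis, taking node 3 as the 0 V reference.
Current source I_test pushes 1 A into node 0 and draws it out of node 3.
KCL at each unknown node (sum of currents leaving = 0; resistances in Ω):
  Node 0: (V_0 - V_1)/20000 - 1 = 0
  Node 1: (V_1 - V_0)/20000 + (V_1 - V_2)/6800 + (V_1 - V_4)/2000 = 0
  Node 2: (V_2 - V_1)/6800 + (V_2 - 0)/20000 + (V_2 - V_4)/9100 = 0
  Node 4: (V_4 - V_1)/2000 + (V_4 - V_2)/9100 + (V_4 - 0)/20000 = 0
Collecting terms (coefficients in siemens):
  0.00005·V_0 - 0.00005·V_1 = 1
  0.0006971·V_1 - 0.00005·V_0 - 0.0001471·V_2 - 0.0005·V_4 = 0
  0.0003069·V_2 - 0.0001471·V_1 - 0.0001099·V_4 = 0
  0.0006599·V_4 - 0.0005·V_1 - 0.0001099·V_2 = 0
Solving these 4 simultaneous equations (Gaussian elimination) gives:
  V_0 = 31840 V, V_1 = 11840 V, V_2 = 9451 V, V_4 = 10550 V
R_eq = V_0 / 1 A = 31840 Ω = 31.84 kΩ

Final answer: 31.84 kΩ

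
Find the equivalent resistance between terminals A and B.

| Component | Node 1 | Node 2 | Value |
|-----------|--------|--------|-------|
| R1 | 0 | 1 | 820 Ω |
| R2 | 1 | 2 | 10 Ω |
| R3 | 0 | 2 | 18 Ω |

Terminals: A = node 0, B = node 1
Reduce the network between node 0 (A) and node 1 (B) by series/parallel combination:
  Rs1 = R3 + R2 (series, joined only at node 2) = 18 + 10 = 28 Ω
  Rp1 = R1 ‖ Rs1 (parallel, both between nodes 0 and 1) = 1/(1/820 + 1/28) = 27.08 Ω
R_eq = 27.08 Ω

Final answer: 27.08 Ω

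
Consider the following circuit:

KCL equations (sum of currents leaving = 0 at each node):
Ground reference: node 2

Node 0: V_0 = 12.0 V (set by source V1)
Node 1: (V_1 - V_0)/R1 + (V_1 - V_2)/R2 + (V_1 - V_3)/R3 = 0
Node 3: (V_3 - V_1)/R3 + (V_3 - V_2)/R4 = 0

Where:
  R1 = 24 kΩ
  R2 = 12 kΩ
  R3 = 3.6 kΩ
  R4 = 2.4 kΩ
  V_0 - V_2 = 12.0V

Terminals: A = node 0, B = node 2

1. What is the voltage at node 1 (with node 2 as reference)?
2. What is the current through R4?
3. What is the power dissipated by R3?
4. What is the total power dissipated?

Nodal analysis, taking node 2 as the 0 V reference.
Source V1 fixes V_0 = 12 V.
KCL at each unknown node (sum of currents leaving = 0; resistances in Ω):
  Node 1: (V_1 - 12)/24000 + (V_1 - 0)/12000 + (V_1 - V_3)/3600 = 0
  Node 3: (V_3 - V_1)/3600 + (V_3 - 0)/2400 = 0
Collecting terms (coefficients in siemens):
  0.0004028·V_1 - 0.0002778·V_3 = 0.0005
  0.0006944·V_3 - 0.0002778·V_1 = 0
Determinant D = (0.0004028)(0.0006944) - (-0.0002778)(-0.0002778) = 0.0000002025
V_1 = [(0.0005)(0.0006944) - (-0.0002778)(0)]/D = 1.714 V
V_3 = [(0.0004028)(0) - (0.0005)(-0.0002778)]/D = 0.6857 V
Part 1:
  Read off the nodal solution: V_1 = 1.714 V
Part 2:
  I_R4 = (V_2 - V_3)/R4 = (0 - 0.6857)/2400 = -0.0002857 A
  Magnitude: I_R4 = 0.0002857 A
Part 3:
  I_R3 = (V_1 - V_3)/R3 = (1.714 - 0.6857)/3600 = 0.0002857 A
  P_R3 = I_R3² × R3 = (0.0002857)² × 3600 = 0.0002939 W
Part 4:
  Power in each resistor, P = (ΔV)²/R:
    P_R1 = (12 - 1.714)²/24000 = 0.004408 W
    P_R2 = (1.714 - 0)²/12000 = 0.0002449 W
    P_R3 = (1.714 - 0.6857)²/3600 = 0.0002939 W
    P_R4 = (0 - 0.6857)²/2400 = 0.0001959 W
  P_total = P_R1 + P_R2 + P_R3 + P_R4 = 0.005143 W

Final answers:
1. V_1 = 1.714 V
2. I_R4 = 0.0002857 A
3. P_R3 = 0.0002939 W
4. P_total = 0.005143 W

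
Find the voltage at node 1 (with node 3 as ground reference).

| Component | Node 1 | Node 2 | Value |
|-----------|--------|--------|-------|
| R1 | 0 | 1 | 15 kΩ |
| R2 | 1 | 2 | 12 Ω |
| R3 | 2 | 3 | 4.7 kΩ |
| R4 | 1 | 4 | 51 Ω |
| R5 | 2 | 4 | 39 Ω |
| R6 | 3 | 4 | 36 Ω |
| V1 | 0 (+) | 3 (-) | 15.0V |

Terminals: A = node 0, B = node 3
Nodal analysis, taking node 3 as the 0 V reference.
Source V1 fixes V_0 = 15 V.
KCL at each unknown node (sum of currents leaving = 0; resistances in Ω):
  Node 1: (V_1 - 15)/15000 + (V_1 - V_2)/12 + (V_1 - V_4)/51 = 0
  Node 2: (V_2 - V_1)/12 + (V_2 - 0)/4700 + (V_2 - V_4)/39 = 0
  Node 4: (V_4 - V_1)/51 + (V_4 - V_2)/39 + (V_4 - 0)/36 = 0
Collecting terms (coefficients in siemens):
  0.103·V_1 - 0.08333·V_2 - 0.01961·V_4 = 0.001
  0.1092·V_2 - 0.08333·V_1 - 0.02564·V_4 = 0
  0.07303·V_4 - 0.01961·V_1 - 0.02564·V_2 = 0
Solving these 3 simultaneous equations (Gaussian elimination) gives:
  V_1 = 0.06061 V, V_2 = 0.05458 V, V_4 = 0.03544 V
The requested potential is V_1 = 0.06061 V.

Final answer: V_1 = 0.06061 V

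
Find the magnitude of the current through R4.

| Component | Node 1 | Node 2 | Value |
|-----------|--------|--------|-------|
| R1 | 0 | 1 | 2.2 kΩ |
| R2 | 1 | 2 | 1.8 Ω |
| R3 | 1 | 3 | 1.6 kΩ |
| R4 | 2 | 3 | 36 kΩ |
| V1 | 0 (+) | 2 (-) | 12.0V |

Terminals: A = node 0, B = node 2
Nodal analysis, taking node 2 as the 0 V reference.
Source V1 fixes V_0 = 12 V.
KCL at each unknown node (sum of currents leaving = 0; resistances in Ω):
  Node 1: (V_1 - 12)/2200 + (V_1 - 0)/1.8 + (V_1 - V_3)/1600 = 0
  Node 3: (V_3 - V_1)/1600 + (V_3 - 0)/36000 = 0
Collecting terms (coefficients in siemens):
  0.5566·V_1 - 0.000625·V_3 = 0.005455
  0.0006528·V_3 - 0.000625·V_1 = 0
Determinant D = (0.5566)(0.0006528) - (-0.000625)(-0.000625) = 0.000363
V_1 = [(0.005455)(0.0006528) - (-0.000625)(0)]/D = 0.00981 V
V_3 = [(0.5566)(0) - (0.005455)(-0.000625)]/D = 0.009392 V
I_R4 = (V_2 - V_3)/R4 = (0 - 0.009392)/36000 = -0.0000002609 A
|I_R4| = 0.0000002609 A

Final answer: |I_R4| = 2.609e-07 A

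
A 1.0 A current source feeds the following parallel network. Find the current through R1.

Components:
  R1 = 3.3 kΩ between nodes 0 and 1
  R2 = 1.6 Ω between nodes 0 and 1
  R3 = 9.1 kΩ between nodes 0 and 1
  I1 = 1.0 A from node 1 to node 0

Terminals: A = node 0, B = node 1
All resistors sit directly between nodes 0 and 1, so they are in parallel and share one voltage V; the full source current 1 A splits among them.
1/R_par = 1/3300 + 1/1.6 + 1/9100 = 0.6254 S  =>  R_par = 1.599 Ω
V = I × R_par = 1 × 1.599 = 1.599 V
I_R1 = V/R1 = 1.599/3300 = 0.0004845 A

Final answer: 0.0004845 A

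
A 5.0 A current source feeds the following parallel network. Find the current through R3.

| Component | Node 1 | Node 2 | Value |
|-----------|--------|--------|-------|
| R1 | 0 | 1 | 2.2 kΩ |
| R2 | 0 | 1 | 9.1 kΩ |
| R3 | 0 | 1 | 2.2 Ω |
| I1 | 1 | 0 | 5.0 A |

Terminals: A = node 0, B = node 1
All resistors sit directly between nodes 0 and 1, so they are in parallel and share one voltage V; the full source current 5 A splits among them.
1/R_par = 1/2200 + 1/9100 + 1/2.2 = 0.4551 S  =>  R_par = 2.197 Ω
V = I × R_par = 5 × 2.197 = 10.99 V
I_R3 = V/R3 = 10.99/2.2 = 4.994 A

Final answer: 4.994 A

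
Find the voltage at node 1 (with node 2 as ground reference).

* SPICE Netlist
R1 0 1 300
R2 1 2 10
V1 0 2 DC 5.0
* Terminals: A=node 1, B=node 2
Nodal analysis, taking node 2 as the 0 V reference.
Source V1 fixes V_0 = 5 V.
KCL at each unknown node (sum of currents leaving = 0; resistances in Ω):
  Node 1: (V_1 - 5)/300 + (V_1 - 0)/10 = 0
Collecting terms: 0.1033 × V_1 = 0.01667  =>  V_1 = 0.1613 V
The requested potential is V_1 = 0.1613 V.

Final answer: V_1 = 0.1613 V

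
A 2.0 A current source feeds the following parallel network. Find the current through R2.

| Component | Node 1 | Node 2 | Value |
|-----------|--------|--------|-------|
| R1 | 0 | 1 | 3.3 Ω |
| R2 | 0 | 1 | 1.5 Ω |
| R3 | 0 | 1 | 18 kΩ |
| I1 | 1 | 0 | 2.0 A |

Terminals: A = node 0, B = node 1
All resistors sit directly between nodes 0 and 1, so they are in parallel and share one voltage V; the full source current 2 A splits among them.
1/R_par = 1/3.3 + 1/1.5 + 1/18000 = 0.9698 S  =>  R_par = 1.031 Ω
V = I × R_par = 2 × 1.031 = 2.062 V
I_R2 = V/R2 = 2.062/1.5 = 1.375 A

Final answer: 1.375 A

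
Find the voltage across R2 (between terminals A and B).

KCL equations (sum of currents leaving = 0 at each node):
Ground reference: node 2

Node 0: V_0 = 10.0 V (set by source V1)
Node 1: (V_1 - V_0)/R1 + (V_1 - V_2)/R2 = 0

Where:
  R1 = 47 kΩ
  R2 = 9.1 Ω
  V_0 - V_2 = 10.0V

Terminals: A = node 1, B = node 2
R1 and R2 are in series across V1 (node 0 → node 1 → node 2), and the output A–B is taken across R2, so this is a voltage divider.
Series current: I = V1/(R1 + R2) = 10/(47000 + 9.1) = 10/47010 = 0.0002127 A
V_R2 = I × R2 = V1 × R2/(R1 + R2) = 10 × 9.1/47010 = 0.001936 V

Final answer: 0.001936 V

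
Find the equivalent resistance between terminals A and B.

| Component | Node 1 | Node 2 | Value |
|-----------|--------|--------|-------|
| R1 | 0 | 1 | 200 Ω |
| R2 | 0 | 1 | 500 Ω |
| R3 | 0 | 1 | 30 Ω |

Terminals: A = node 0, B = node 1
Reduce the network between node 0 (A) and node 1 (B) by series/parallel combination:
  Rp1 = R1 ‖ R2 ‖ R3 (parallel, all between nodes 0 and 1) = 1/(1/200 + 1/500 + 1/30) = 24.79 Ω
R_eq = 24.79 Ω

Final answer: 24.79 Ω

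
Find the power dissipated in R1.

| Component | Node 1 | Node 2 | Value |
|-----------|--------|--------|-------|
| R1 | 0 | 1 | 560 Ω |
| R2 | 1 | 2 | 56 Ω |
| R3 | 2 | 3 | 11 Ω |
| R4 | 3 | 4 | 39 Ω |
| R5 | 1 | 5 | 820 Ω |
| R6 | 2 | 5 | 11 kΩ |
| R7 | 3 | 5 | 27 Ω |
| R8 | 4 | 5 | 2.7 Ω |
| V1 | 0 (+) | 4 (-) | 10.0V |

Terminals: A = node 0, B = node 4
Nodal analysis, taking node 4 as the 0 V reference.
Source V1 fixes V_0 = 10 V.
KCL at each unknown node (sum of currents leaving = 0; resistances in Ω):
  Node 1: (V_1 - 10)/560 + (V_1 - V_2)/56 + (V_1 - V_5)/820 = 0
  Node 2: (V_2 - V_1)/56 + (V_2 - V_3)/11 + (V_2 - V_5)/11000 = 0
  Node 3: (V_3 - V_2)/11 + (V_3 - 0)/39 + (V_3 - V_5)/27 = 0
  Node 5: (V_5 - V_1)/820 + (V_5 - V_2)/11000 + (V_5 - V_3)/27 + (V_5 - 0)/2.7 = 0
Collecting terms (coefficients in siemens):
  0.02086·V_1 - 0.01786·V_2 - 0.00122·V_5 = 0.01786
  0.1089·V_2 - 0.01786·V_1 - 0.09091·V_3 - 0.00009091·V_5 = 0
  0.1536·V_3 - 0.09091·V_2 - 0.03704·V_5 = 0
  0.4087·V_5 - 0.00122·V_1 - 0.00009091·V_2 - 0.03704·V_3 = 0
Solving these 4 simultaneous equations (Gaussian elimination) gives:
  V_1 = 1.199 V, V_2 = 0.3993 V, V_3 = 0.2425 V, V_5 = 0.02564 V
I_R1 = (V_0 - V_1)/R1 = (10 - 1.199)/560 = 0.01572 A
P_R1 = I_R1² × R1 = (0.01572)² × 560 = 0.1383 W

Final answer: 0.1383 W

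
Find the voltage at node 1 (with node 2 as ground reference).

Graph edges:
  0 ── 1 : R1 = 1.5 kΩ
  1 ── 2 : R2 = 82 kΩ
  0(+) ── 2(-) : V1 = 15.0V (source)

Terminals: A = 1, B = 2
Nodal analysis, taking node 2 as the 0 V reference.
Source V1 fixes V_0 = 15 V.
KCL at each unknown node (sum of currents leaving = 0; resistances in Ω):
  Node 1: (V_1 - 15)/1500 + (V_1 - 0)/82000 = 0
Collecting terms: 0.0006789 × V_1 = 0.01  =>  V_1 = 14.73 V
The requested potential is V_1 = 14.73 V.

Final answer: V_1 = 14.73 V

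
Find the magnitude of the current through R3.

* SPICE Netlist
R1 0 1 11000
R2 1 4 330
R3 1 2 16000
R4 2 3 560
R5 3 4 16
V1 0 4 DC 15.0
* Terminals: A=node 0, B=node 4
Nodal analysis, taking node 4 as the 0 V reference.
Source V1 fixes V_0 = 15 V.
KCL at each unknown node (sum of currents leaving = 0; resistances in Ω):
  Node 1: (V_1 - 15)/11000 + (V_1 - 0)/330 + (V_1 - V_2)/16000 = 0
  Node 2: (V_2 - V_1)/16000 + (V_2 - V_3)/560 = 0
  Node 3: (V_3 - V_2)/560 + (V_3 - 0)/16 = 0
Collecting terms (coefficients in siemens):
  0.003184·V_1 - 0.0000625·V_2 = 0.001364
  0.001848·V_2 - 0.0000625·V_1 - 0.001786·V_3 = 0
  0.06429·V_3 - 0.001786·V_2 = 0
Solving these 3 simultaneous equations (Gaussian elimination) gives:
  V_1 = 0.4286 V, V_2 = 0.01489 V, V_3 = 0.0004137 V
I_R3 = (V_1 - V_2)/R3 = (0.4286 - 0.01489)/16000 = 0.00002586 A
|I_R3| = 0.00002586 A

Final answer: |I_R3| = 2.586e-05 A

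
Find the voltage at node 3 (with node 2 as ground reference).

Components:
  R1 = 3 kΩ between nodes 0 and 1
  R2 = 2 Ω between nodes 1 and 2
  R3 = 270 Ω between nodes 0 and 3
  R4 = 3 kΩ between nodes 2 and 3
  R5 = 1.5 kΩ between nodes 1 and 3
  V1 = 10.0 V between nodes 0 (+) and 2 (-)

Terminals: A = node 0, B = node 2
Nodal analysis, taking node 2 as the 0 V reference.
Source V1 fixes V_0 = 10 V.
KCL at each unknown node (sum of currents leaving = 0; resistances in Ω):
  Node 1: (V_1 - 10)/3000 + (V_1 - 0)/2 + (V_1 - V_3)/1500 = 0
  Node 3: (V_3 - 10)/270 + (V_3 - 0)/3000 + (V_3 - V_1)/1500 = 0
Collecting terms (coefficients in siemens):
  0.501·V_1 - 0.0006667·V_3 = 0.003333
  0.004704·V_3 - 0.0006667·V_1 = 0.03704
Determinant D = (0.501)(0.004704) - (-0.0006667)(-0.0006667) = 0.002356
V_1 = [(0.003333)(0.004704) - (-0.0006667)(0.03704)]/D = 0.01713 V
V_3 = [(0.501)(0.03704) - (0.003333)(-0.0006667)]/D = 7.876 V
The requested potential is V_3 = 7.876 V.

Final answer: V_3 = 7.876 V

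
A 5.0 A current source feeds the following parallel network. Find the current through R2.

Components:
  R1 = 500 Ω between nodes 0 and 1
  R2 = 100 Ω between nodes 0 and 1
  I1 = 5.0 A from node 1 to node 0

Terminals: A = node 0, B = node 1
All resistors sit directly between nodes 0 and 1, so they are in parallel and share one voltage V; the full source current 5 A splits among them.
1/R_par = 1/500 + 1/100 = 0.012 S  =>  R_par = 83.33 Ω
V = I × R_par = 5 × 83.33 = 416.7 V
I_R2 = V/R2 = 416.7/100 = 4.167 A

Final answer: 4.167 A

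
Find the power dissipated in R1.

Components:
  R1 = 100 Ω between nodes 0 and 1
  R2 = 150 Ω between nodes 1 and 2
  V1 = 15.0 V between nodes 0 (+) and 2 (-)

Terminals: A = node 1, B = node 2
Nodal analysis, taking node 2 as the 0 V reference.
Source V1 fixes V_0 = 15 V.
KCL at each unknown node (sum of currents leaving = 0; resistances in Ω):
  Node 1: (V_1 - 15)/100 + (V_1 - 0)/150 = 0
Collecting terms: 0.01667 × V_1 = 0.15  =>  V_1 = 9 V
I_R1 = (V_0 - V_1)/R1 = (15 - 9)/100 = 0.06 A
P_R1 = I_R1² × R1 = (0.06)² × 100 = 0.36 W

Final answer: 0.36 W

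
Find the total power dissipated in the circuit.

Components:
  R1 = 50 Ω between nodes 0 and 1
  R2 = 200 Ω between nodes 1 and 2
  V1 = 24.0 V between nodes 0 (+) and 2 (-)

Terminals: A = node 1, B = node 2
Nodal analysis, taking node 2 as the 0 V reference.
Source V1 fixes V_0 = 24 V.
KCL at each unknown node (sum of currents leaving = 0; resistances in Ω):
  Node 1: (V_1 - 24)/50 + (V_1 - 0)/200 = 0
Collecting terms: 0.025 × V_1 = 0.48  =>  V_1 = 19.2 V
Power in each resistor, P = (ΔV)²/R:
  P_R1 = (24 - 19.2)²/50 = 0.4608 W
  P_R2 = (19.2 - 0)²/200 = 1.843 W
P_total = P_R1 + P_R2 = 2.304 W

Final answer: 2.304 W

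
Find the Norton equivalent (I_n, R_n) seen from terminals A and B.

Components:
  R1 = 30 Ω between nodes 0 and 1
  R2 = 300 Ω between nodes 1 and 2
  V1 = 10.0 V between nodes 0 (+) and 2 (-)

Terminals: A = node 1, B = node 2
Find the Thévenin equivalent first; then I_n = V_th/R_th and R_n = R_th.
Step 1 — V_th is the open-circuit voltage V_A - V_B (nothing connected across the terminals).
Nodal analysis, taking node 2 as the 0 V reference.
Source V1 fixes V_0 = 10 V.
KCL at each unknown node (sum of currents leaving = 0; resistances in Ω):
  Node 1: (V_1 - 10)/30 + (V_1 - 0)/300 = 0
Collecting terms: 0.03667 × V_1 = 0.3333  =>  V_1 = 9.091 V
V_th = V_1 - V_2 = 9.091 - 0 = 9.091 V
Step 2 — R_th: zero the source — replace V1 by a short circuit (node 2 merges into node 0) — and find the resistance seen between A (node 1) and B (node 0).
Reduce the network between node 1 (A) and node 0 (B) by series/parallel combination:
  Rp1 = R1 ‖ R2 (parallel, both between nodes 0 and 1) = 1/(1/30 + 1/300) = 27.27 Ω
R_th = 27.27 Ω
I_n = V_th/R_th = 9.091/27.27 = 0.3333 A, and R_n = R_th = 27.27 Ω

Final answer: I_n = 0.3333 A, R_n = 27.27 Ω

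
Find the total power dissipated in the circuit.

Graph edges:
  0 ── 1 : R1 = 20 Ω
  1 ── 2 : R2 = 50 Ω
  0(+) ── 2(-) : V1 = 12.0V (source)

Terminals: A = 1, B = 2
Nodal analysis, taking node 2 as the 0 V reference.
Source V1 fixes V_0 = 12 V.
KCL at each unknown node (sum of currents leaving = 0; resistances in Ω):
  Node 1: (V_1 - 12)/20 + (V_1 - 0)/50 = 0
Collecting terms: 0.07 × V_1 = 0.6  =>  V_1 = 8.571 V
Power in each resistor, P = (ΔV)²/R:
  P_R1 = (12 - 8.571)²/20 = 0.5878 W
  P_R2 = (8.571 - 0)²/50 = 1.469 W
P_total = P_R1 + P_R2 = 2.057 W

Final answer: 2.057 W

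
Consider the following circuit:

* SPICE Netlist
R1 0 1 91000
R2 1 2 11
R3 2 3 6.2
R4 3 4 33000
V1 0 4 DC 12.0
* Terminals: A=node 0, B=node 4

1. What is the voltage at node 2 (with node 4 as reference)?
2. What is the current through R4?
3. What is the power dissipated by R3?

Nodal analysis, taking node 4 as the 0 V reference.
Source V1 fixes V_0 = 12 V.
KCL at each unknown node (sum of currents leaving = 0; resistances in Ω):
  Node 1: (V_1 - 12)/91000 + (V_1 - V_2)/11 = 0
  Node 2: (V_2 - V_1)/11 + (V_2 - V_3)/6.2 = 0
  Node 3: (V_3 - V_2)/6.2 + (V_3 - 0)/33000 = 0
Collecting terms (coefficients in siemens):
  0.09092·V_1 - 0.09091·V_2 = 0.0001319
  0.2522·V_2 - 0.09091·V_1 - 0.1613·V_3 = 0
  0.1613·V_3 - 0.1613·V_2 = 0
Solving these 3 simultaneous equations (Gaussian elimination) gives:
  V_1 = 3.195 V, V_2 = 3.194 V, V_3 = 3.193 V
Part 1:
  Read off the nodal solution: V_2 = 3.194 V
Part 2:
  I_R4 = (V_3 - V_4)/R4 = (3.193 - 0)/33000 = 0.00009676 A
  Magnitude: I_R4 = 0.00009676 A
Part 3:
  I_R3 = (V_2 - V_3)/R3 = (3.194 - 3.193)/6.2 = 0.00009676 A
  P_R3 = I_R3² × R3 = (0.00009676)² × 6.2 = 0.00000005805 W

Final answers:
1. V_2 = 3.194 V
2. I_R4 = 9.676e-05 A
3. P_R3 = 5.805e-08 W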